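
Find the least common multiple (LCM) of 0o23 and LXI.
Convert 0o23 (octal) → 2×8 + 3 = 19 (decimal)
Convert LXI (Roman numeral) → 50 + 10 + 1 = 61 (decimal)
Compute lcm(19, 61) = 1159
1159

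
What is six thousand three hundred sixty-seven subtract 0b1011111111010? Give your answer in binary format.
Convert six thousand three hundred sixty-seven (English words) → 6×1000 + 3×100 + 67 = 6367 (decimal)
Convert 0b1011111111010 (binary) → 4096 + 1024 + 512 + 256 + 128 + 64 + 32 + 16 + 8 + 2 = 6138 (decimal)
Compute 6367 - 6138 = 229
Convert 229 (decimal) → 229 = 128 + 64 + 32 + 4 + 1 → 0b11100101 (binary)
0b11100101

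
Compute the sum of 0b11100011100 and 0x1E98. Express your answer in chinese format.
Convert 0b11100011100 (binary) → 1024 + 512 + 256 + 16 + 8 + 4 = 1820 (decimal)
Convert 0x1E98 (hexadecimal) → 1×4096 + 14×256 + 9×16 + 8 = 7832 (decimal)
Compute 1820 + 7832 = 9652
Convert 9652 (decimal) → 9652 = 9×1000 + 6×100 + 5×10 + 2 → 九千六百五十二 (Chinese numeral)
九千六百五十二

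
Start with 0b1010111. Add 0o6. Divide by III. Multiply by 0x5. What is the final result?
Convert 0b1010111 (binary) → 64 + 16 + 4 + 2 + 1 = 87 (decimal)
Start: 87
Convert 0o6 (octal) → 6 (decimal)
87 + 6 = 93
Convert III (Roman numeral) → 1 + 1 + 1 = 3 (decimal)
93 ÷ 3 = 31
Convert 0x5 (hexadecimal) → 5 (decimal)
31 × 5 = 155
155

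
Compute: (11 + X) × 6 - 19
Convert X (Roman numeral) → 10 (decimal)
Expression in decimal: (11 + 10) × 6 - 19
Parentheses first: 11 + 10 = 21
Multiply: 21 × 6 = 126
Subtract: 126 - 19 = 107
107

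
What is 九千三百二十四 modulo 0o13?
Convert 九千三百二十四 (Chinese numeral) → 9×1000 + 3×100 + 2×10 + 4 = 9324 (decimal)
Convert 0o13 (octal) → 1×8 + 3 = 11 (decimal)
Compute 9324 mod 11 = 7
7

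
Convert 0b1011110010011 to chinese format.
Convert 0b1011110010011 (binary) → 4096 + 1024 + 512 + 256 + 128 + 16 + 2 + 1 = 6035 (decimal)
Convert 6035 (decimal) → 6035 = 6×1000 + 3×10 + 5 → 六千零三十五 (Chinese numeral)
六千零三十五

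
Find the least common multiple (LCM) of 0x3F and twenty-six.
Convert 0x3F (hexadecimal) → 3×16 + 15 = 63 (decimal)
Convert twenty-six (English words) → 26 (decimal)
Compute lcm(63, 26) = 1638
1638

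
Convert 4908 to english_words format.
Convert 4908 (decimal) → 4908 = 4×1000 + 9×100 + 8 → four thousand nine hundred eight (English words)
four thousand nine hundred eight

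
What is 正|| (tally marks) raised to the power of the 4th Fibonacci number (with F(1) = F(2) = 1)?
Convert 正|| (tally marks) → 5 + 2 = 7 (decimal)
Convert the 4th Fibonacci number (with F(1) = F(2) = 1) (Fibonacci index) → 1, 1, 2, 3 → 3 (decimal)
Compute 7 ^ 3 = 343
343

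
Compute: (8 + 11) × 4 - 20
Parentheses first: 8 + 11 = 19
Multiply: 19 × 4 = 76
Subtract: 76 - 20 = 56
56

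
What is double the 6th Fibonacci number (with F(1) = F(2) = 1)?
The 6th Fibonacci number (with F(1) = F(2) = 1): 1, 1, 2, 3, 5, 8 → 8
Compute 8 × 2 = 16
16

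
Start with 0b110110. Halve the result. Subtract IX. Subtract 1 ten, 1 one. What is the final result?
Convert 0b110110 (binary) → 32 + 16 + 4 + 2 = 54 (decimal)
Start: 54
54 ÷ 2 = 27
Convert IX (Roman numeral) → 9 (decimal)
27 - 9 = 18
Convert 1 ten, 1 one (place-value notation) → 1×10 + 1 = 11 (decimal)
18 - 11 = 7
7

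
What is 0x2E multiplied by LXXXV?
Convert 0x2E (hexadecimal) → 2×16 + 14 = 46 (decimal)
Convert LXXXV (Roman numeral) → 50 + 10 + 10 + 10 + 5 = 85 (decimal)
Compute 46 × 85 = 3910
3910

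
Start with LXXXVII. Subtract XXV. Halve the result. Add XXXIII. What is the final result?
Convert LXXXVII (Roman numeral) → 50 + 10 + 10 + 10 + 5 + 1 + 1 = 87 (decimal)
Start: 87
Convert XXV (Roman numeral) → 10 + 10 + 5 = 25 (decimal)
87 - 25 = 62
62 ÷ 2 = 31
Convert XXXIII (Roman numeral) → 10 + 10 + 10 + 1 + 1 + 1 = 33 (decimal)
31 + 33 = 64
64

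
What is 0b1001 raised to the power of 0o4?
Convert 0b1001 (binary) → 8 + 1 = 9 (decimal)
Convert 0o4 (octal) → 4 (decimal)
Compute 9 ^ 4 = 6561
6561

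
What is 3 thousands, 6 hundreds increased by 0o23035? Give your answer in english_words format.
Convert 3 thousands, 6 hundreds (place-value notation) → 3×1000 + 6×100 = 3600 (decimal)
Convert 0o23035 (octal) → 2×4096 + 3×512 + 3×8 + 5 = 9757 (decimal)
Compute 3600 + 9757 = 13357
Convert 13357 (decimal) → 13357 = 13×1000 + 3×100 + 57 → thirteen thousand three hundred fifty-seven (English words)
thirteen thousand three hundred fifty-seven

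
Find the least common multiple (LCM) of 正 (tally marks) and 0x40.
Convert 正 (tally marks) → 5 (decimal)
Convert 0x40 (hexadecimal) → 4×16 = 64 (decimal)
Compute lcm(5, 64) = 320
320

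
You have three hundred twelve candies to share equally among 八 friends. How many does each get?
Convert three hundred twelve (English words) → 3×100 + 12 = 312 (decimal)
Convert 八 (Chinese numeral) → 8 (decimal)
Compute 312 ÷ 8 = 39
39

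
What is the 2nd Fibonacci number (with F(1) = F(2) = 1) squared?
The 2nd Fibonacci number (with F(1) = F(2) = 1) = 1
Compute 1² = 1 × 1 = 1
1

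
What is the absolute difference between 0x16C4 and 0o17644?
Convert 0x16C4 (hexadecimal) → 1×4096 + 6×256 + 12×16 + 4 = 5828 (decimal)
Convert 0o17644 (octal) → 1×4096 + 7×512 + 6×64 + 4×8 + 4 = 8100 (decimal)
Compute |5828 - 8100| = 2272
2272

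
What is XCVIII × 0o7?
Convert XCVIII (Roman numeral) → 90 + 5 + 1 + 1 + 1 = 98 (decimal)
Convert 0o7 (octal) → 7 (decimal)
Compute 98 × 7 = 686
686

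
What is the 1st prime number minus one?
The 1st prime number = 2
Convert one (English words) → 1 (decimal)
Compute 2 - 1 = 1
1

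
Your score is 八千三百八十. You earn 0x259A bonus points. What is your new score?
Convert 八千三百八十 (Chinese numeral) → 8×1000 + 3×100 + 8×10 = 8380 (decimal)
Convert 0x259A (hexadecimal) → 2×4096 + 5×256 + 9×16 + 10 = 9626 (decimal)
Compute 8380 + 9626 = 18006
18006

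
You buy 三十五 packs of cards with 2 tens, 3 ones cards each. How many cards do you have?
Convert 2 tens, 3 ones (place-value notation) → 2×10 + 3 = 23 (decimal)
Convert 三十五 (Chinese numeral) → 3×10 + 5 = 35 (decimal)
Compute 23 × 35 = 805
805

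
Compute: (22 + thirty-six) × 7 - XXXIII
Convert thirty-six (English words) → 36 (decimal)
Convert XXXIII (Roman numeral) → 10 + 10 + 10 + 1 + 1 + 1 = 33 (decimal)
Expression in decimal: (22 + 36) × 7 - 33
Parentheses first: 22 + 36 = 58
Multiply: 58 × 7 = 406
Subtract: 406 - 33 = 373
373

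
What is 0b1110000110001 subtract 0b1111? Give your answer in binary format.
Convert 0b1110000110001 (binary) → 4096 + 2048 + 1024 + 32 + 16 + 1 = 7217 (decimal)
Convert 0b1111 (binary) → 8 + 4 + 2 + 1 = 15 (decimal)
Compute 7217 - 15 = 7202
Convert 7202 (decimal) → 7202 = 4096 + 2048 + 1024 + 32 + 2 → 0b1110000100010 (binary)
0b1110000100010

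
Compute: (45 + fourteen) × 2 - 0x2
Convert fourteen (English words) → 14 (decimal)
Convert 0x2 (hexadecimal) → 2 (decimal)
Expression in decimal: (45 + 14) × 2 - 2
Parentheses first: 45 + 14 = 59
Multiply: 59 × 2 = 118
Subtract: 118 - 2 = 116
116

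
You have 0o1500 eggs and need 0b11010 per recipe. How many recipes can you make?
Convert 0o1500 (octal) → 1×512 + 5×64 = 832 (decimal)
Convert 0b11010 (binary) → 16 + 8 + 2 = 26 (decimal)
Compute 832 ÷ 26 = 32
32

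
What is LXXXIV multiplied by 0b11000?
Convert LXXXIV (Roman numeral) → 50 + 10 + 10 + 10 + 4 = 84 (decimal)
Convert 0b11000 (binary) → 16 + 8 = 24 (decimal)
Compute 84 × 24 = 2016
2016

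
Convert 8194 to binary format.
Convert 8194 (decimal) → 8194 = 8192 + 2 → 0b10000000000010 (binary)
0b10000000000010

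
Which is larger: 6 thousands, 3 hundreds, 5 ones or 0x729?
Convert 6 thousands, 3 hundreds, 5 ones (place-value notation) → 6×1000 + 3×100 + 5 = 6305 (decimal)
Convert 0x729 (hexadecimal) → 7×256 + 2×16 + 9 = 1833 (decimal)
Compare 6305 vs 1833: larger = 6305
6305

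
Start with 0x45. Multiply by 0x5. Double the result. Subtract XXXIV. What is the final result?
Convert 0x45 (hexadecimal) → 4×16 + 5 = 69 (decimal)
Start: 69
Convert 0x5 (hexadecimal) → 5 (decimal)
69 × 5 = 345
345 × 2 = 690
Convert XXXIV (Roman numeral) → 10 + 10 + 10 + 4 = 34 (decimal)
690 - 34 = 656
656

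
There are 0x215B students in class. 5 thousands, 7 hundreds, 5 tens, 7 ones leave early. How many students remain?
Convert 0x215B (hexadecimal) → 2×4096 + 1×256 + 5×16 + 11 = 8539 (decimal)
Convert 5 thousands, 7 hundreds, 5 tens, 7 ones (place-value notation) → 5×1000 + 7×100 + 5×10 + 7 = 5757 (decimal)
Compute 8539 - 5757 = 2782
2782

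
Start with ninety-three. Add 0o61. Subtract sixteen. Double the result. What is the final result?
Convert ninety-three (English words) → 93 (decimal)
Start: 93
Convert 0o61 (octal) → 6×8 + 1 = 49 (decimal)
93 + 49 = 142
Convert sixteen (English words) → 16 (decimal)
142 - 16 = 126
126 × 2 = 252
252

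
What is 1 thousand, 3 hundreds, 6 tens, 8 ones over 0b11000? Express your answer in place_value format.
Convert 1 thousand, 3 hundreds, 6 tens, 8 ones (place-value notation) → 1×1000 + 3×100 + 6×10 + 8 = 1368 (decimal)
Convert 0b11000 (binary) → 16 + 8 = 24 (decimal)
Compute 1368 ÷ 24 = 57
Convert 57 (decimal) → 57 = 5×10 + 7 → 5 tens, 7 ones (place-value notation)
5 tens, 7 ones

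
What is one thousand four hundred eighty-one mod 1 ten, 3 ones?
Convert one thousand four hundred eighty-one (English words) → 1×1000 + 4×100 + 81 = 1481 (decimal)
Convert 1 ten, 3 ones (place-value notation) → 1×10 + 3 = 13 (decimal)
Compute 1481 mod 13 = 12
12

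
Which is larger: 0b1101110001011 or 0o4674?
Convert 0b1101110001011 (binary) → 4096 + 2048 + 512 + 256 + 128 + 8 + 2 + 1 = 7051 (decimal)
Convert 0o4674 (octal) → 4×512 + 6×64 + 7×8 + 4 = 2492 (decimal)
Compare 7051 vs 2492: larger = 7051
7051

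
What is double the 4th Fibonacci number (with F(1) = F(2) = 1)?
The 4th Fibonacci number (with F(1) = F(2) = 1): 1, 1, 2, 3 → 3
Compute 3 × 2 = 6
6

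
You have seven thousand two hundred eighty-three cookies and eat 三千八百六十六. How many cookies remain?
Convert seven thousand two hundred eighty-three (English words) → 7×1000 + 2×100 + 83 = 7283 (decimal)
Convert 三千八百六十六 (Chinese numeral) → 3×1000 + 8×100 + 6×10 + 6 = 3866 (decimal)
Compute 7283 - 3866 = 3417
3417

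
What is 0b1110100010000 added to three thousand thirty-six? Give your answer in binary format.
Convert 0b1110100010000 (binary) → 4096 + 2048 + 1024 + 256 + 16 = 7440 (decimal)
Convert three thousand thirty-six (English words) → 3×1000 + 36 = 3036 (decimal)
Compute 7440 + 3036 = 10476
Convert 10476 (decimal) → 10476 = 8192 + 2048 + 128 + 64 + 32 + 8 + 4 → 0b10100011101100 (binary)
0b10100011101100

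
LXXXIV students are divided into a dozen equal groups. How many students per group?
Convert LXXXIV (Roman numeral) → 50 + 10 + 10 + 10 + 4 = 84 (decimal)
Convert a dozen (colloquial) → 12 (decimal)
Compute 84 ÷ 12 = 7
7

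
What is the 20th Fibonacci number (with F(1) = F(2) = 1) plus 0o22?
The 20th Fibonacci number (with F(1) = F(2) = 1) = 6765
Convert 0o22 (octal) → 2×8 + 2 = 18 (decimal)
Compute 6765 + 18 = 6783
6783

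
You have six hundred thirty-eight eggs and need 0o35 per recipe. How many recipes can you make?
Convert six hundred thirty-eight (English words) → 6×100 + 38 = 638 (decimal)
Convert 0o35 (octal) → 3×8 + 5 = 29 (decimal)
Compute 638 ÷ 29 = 22
22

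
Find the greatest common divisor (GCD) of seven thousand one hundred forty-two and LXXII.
Convert seven thousand one hundred forty-two (English words) → 7×1000 + 1×100 + 42 = 7142 (decimal)
Convert LXXII (Roman numeral) → 50 + 10 + 10 + 1 + 1 = 72 (decimal)
Compute gcd(7142, 72) = 2
2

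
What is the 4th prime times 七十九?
Convert the 4th prime (prime index) → 7 (decimal)
Convert 七十九 (Chinese numeral) → 7×10 + 9 = 79 (decimal)
Compute 7 × 79 = 553
553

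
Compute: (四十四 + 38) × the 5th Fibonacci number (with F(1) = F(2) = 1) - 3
Convert 四十四 (Chinese numeral) → 4×10 + 4 = 44 (decimal)
Convert the 5th Fibonacci number (with F(1) = F(2) = 1) (Fibonacci index) → 1, 1, 2, 3, 5 → 5 (decimal)
Expression in decimal: (44 + 38) × 5 - 3
Parentheses first: 44 + 38 = 82
Multiply: 82 × 5 = 410
Subtract: 410 - 3 = 407
407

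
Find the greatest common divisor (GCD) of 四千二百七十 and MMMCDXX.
Convert 四千二百七十 (Chinese numeral) → 4×1000 + 2×100 + 7×10 = 4270 (decimal)
Convert MMMCDXX (Roman numeral) → 1000 + 1000 + 1000 + 400 + 10 + 10 = 3420 (decimal)
Compute gcd(4270, 3420) = 10
10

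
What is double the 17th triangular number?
The 17th triangular number = 17×18/2 = 153
Compute 153 × 2 = 306
306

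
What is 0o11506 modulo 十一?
Convert 0o11506 (octal) → 1×4096 + 1×512 + 5×64 + 6 = 4934 (decimal)
Convert 十一 (Chinese numeral) → 1×10 + 1 = 11 (decimal)
Compute 4934 mod 11 = 6
6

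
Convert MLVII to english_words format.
Convert MLVII (Roman numeral) → 1000 + 50 + 5 + 1 + 1 = 1057 (decimal)
Convert 1057 (decimal) → 1057 = 1×1000 + 57 → one thousand fifty-seven (English words)
one thousand fifty-seven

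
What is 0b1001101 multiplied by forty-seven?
Convert 0b1001101 (binary) → 64 + 8 + 4 + 1 = 77 (decimal)
Convert forty-seven (English words) → 47 (decimal)
Compute 77 × 47 = 3619
3619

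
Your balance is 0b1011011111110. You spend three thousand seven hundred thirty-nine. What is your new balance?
Convert 0b1011011111110 (binary) → 4096 + 1024 + 512 + 128 + 64 + 32 + 16 + 8 + 4 + 2 = 5886 (decimal)
Convert three thousand seven hundred thirty-nine (English words) → 3×1000 + 7×100 + 39 = 3739 (decimal)
Compute 5886 - 3739 = 2147
2147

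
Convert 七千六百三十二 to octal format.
Convert 七千六百三十二 (Chinese numeral) → 7×1000 + 6×100 + 3×10 + 2 = 7632 (decimal)
Convert 7632 (decimal) → 7632 = 1×4096 + 6×512 + 7×64 + 2×8 → 0o16720 (octal)
0o16720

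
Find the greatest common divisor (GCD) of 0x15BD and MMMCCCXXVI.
Convert 0x15BD (hexadecimal) → 1×4096 + 5×256 + 11×16 + 13 = 5565 (decimal)
Convert MMMCCCXXVI (Roman numeral) → 1000 + 1000 + 1000 + 100 + 100 + 100 + 10 + 10 + 5 + 1 = 3326 (decimal)
Compute gcd(5565, 3326) = 1
1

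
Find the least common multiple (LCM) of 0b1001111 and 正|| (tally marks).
Convert 0b1001111 (binary) → 64 + 8 + 4 + 2 + 1 = 79 (decimal)
Convert 正|| (tally marks) → 5 + 2 = 7 (decimal)
Compute lcm(79, 7) = 553
553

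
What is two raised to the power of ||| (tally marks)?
Convert two (English words) → 2 (decimal)
Convert ||| (tally marks) → 3 (decimal)
Compute 2 ^ 3 = 8
8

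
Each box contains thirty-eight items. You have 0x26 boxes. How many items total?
Convert thirty-eight (English words) → 38 (decimal)
Convert 0x26 (hexadecimal) → 2×16 + 6 = 38 (decimal)
Compute 38 × 38 = 1444
1444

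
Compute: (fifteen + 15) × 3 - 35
Convert fifteen (English words) → 15 (decimal)
Expression in decimal: (15 + 15) × 3 - 35
Parentheses first: 15 + 15 = 30
Multiply: 30 × 3 = 90
Subtract: 90 - 35 = 55
55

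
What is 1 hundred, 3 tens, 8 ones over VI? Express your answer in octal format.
Convert 1 hundred, 3 tens, 8 ones (place-value notation) → 1×100 + 3×10 + 8 = 138 (decimal)
Convert VI (Roman numeral) → 5 + 1 = 6 (decimal)
Compute 138 ÷ 6 = 23
Convert 23 (decimal) → 23 = 2×8 + 7 → 0o27 (octal)
0o27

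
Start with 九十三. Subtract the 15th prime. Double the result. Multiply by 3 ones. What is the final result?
Convert 九十三 (Chinese numeral) → 9×10 + 3 = 93 (decimal)
Start: 93
Convert the 15th prime (prime index) → 47 (decimal)
93 - 47 = 46
46 × 2 = 92
Convert 3 ones (place-value notation) → 3 (decimal)
92 × 3 = 276
276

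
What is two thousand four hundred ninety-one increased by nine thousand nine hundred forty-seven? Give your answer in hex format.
Convert two thousand four hundred ninety-one (English words) → 2×1000 + 4×100 + 91 = 2491 (decimal)
Convert nine thousand nine hundred forty-seven (English words) → 9×1000 + 9×100 + 47 = 9947 (decimal)
Compute 2491 + 9947 = 12438
Convert 12438 (decimal) → 12438 = 3×4096 + 9×16 + 6 → 0x3096 (hexadecimal)
0x3096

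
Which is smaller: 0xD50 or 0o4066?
Convert 0xD50 (hexadecimal) → 13×256 + 5×16 = 3408 (decimal)
Convert 0o4066 (octal) → 4×512 + 6×8 + 6 = 2102 (decimal)
Compare 3408 vs 2102: smaller = 2102
2102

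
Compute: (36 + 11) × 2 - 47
Parentheses first: 36 + 11 = 47
Multiply: 47 × 2 = 94
Subtract: 94 - 47 = 47
47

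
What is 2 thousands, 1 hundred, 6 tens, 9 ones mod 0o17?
Convert 2 thousands, 1 hundred, 6 tens, 9 ones (place-value notation) → 2×1000 + 1×100 + 6×10 + 9 = 2169 (decimal)
Convert 0o17 (octal) → 1×8 + 7 = 15 (decimal)
Compute 2169 mod 15 = 9
9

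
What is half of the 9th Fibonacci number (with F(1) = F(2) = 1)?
The 9th Fibonacci number (with F(1) = F(2) = 1): 1, 1, 2, 3, 5, 8, 13, 21, 34 → 34
Compute 34 ÷ 2 = 17
17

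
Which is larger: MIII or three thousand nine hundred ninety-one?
Convert MIII (Roman numeral) → 1000 + 1 + 1 + 1 = 1003 (decimal)
Convert three thousand nine hundred ninety-one (English words) → 3×1000 + 9×100 + 91 = 3991 (decimal)
Compare 1003 vs 3991: larger = 3991
3991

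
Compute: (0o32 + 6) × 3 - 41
Convert 0o32 (octal) → 3×8 + 2 = 26 (decimal)
Expression in decimal: (26 + 6) × 3 - 41
Parentheses first: 26 + 6 = 32
Multiply: 32 × 3 = 96
Subtract: 96 - 41 = 55
55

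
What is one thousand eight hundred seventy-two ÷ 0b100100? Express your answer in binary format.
Convert one thousand eight hundred seventy-two (English words) → 1×1000 + 8×100 + 72 = 1872 (decimal)
Convert 0b100100 (binary) → 32 + 4 = 36 (decimal)
Compute 1872 ÷ 36 = 52
Convert 52 (decimal) → 52 = 32 + 16 + 4 → 0b110100 (binary)
0b110100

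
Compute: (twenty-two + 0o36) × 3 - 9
Convert twenty-two (English words) → 22 (decimal)
Convert 0o36 (octal) → 3×8 + 6 = 30 (decimal)
Expression in decimal: (22 + 30) × 3 - 9
Parentheses first: 22 + 30 = 52
Multiply: 52 × 3 = 156
Subtract: 156 - 9 = 147
147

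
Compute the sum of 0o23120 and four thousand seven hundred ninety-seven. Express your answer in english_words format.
Convert 0o23120 (octal) → 2×4096 + 3×512 + 1×64 + 2×8 = 9808 (decimal)
Convert four thousand seven hundred ninety-seven (English words) → 4×1000 + 7×100 + 97 = 4797 (decimal)
Compute 9808 + 4797 = 14605
Convert 14605 (decimal) → 14605 = 14×1000 + 6×100 + 5 → fourteen thousand six hundred five (English words)
fourteen thousand six hundred five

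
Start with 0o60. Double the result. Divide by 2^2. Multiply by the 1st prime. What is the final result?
Convert 0o60 (octal) → 6×8 = 48 (decimal)
Start: 48
48 × 2 = 96
Convert 2^2 (power) → 4 (decimal)
96 ÷ 4 = 24
Convert the 1st prime (prime index) → 2 (decimal)
24 × 2 = 48
48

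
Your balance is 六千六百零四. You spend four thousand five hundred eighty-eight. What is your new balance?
Convert 六千六百零四 (Chinese numeral) → 6×1000 + 6×100 + 4 = 6604 (decimal)
Convert four thousand five hundred eighty-eight (English words) → 4×1000 + 5×100 + 88 = 4588 (decimal)
Compute 6604 - 4588 = 2016
2016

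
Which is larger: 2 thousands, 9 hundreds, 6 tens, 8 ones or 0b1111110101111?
Convert 2 thousands, 9 hundreds, 6 tens, 8 ones (place-value notation) → 2×1000 + 9×100 + 6×10 + 8 = 2968 (decimal)
Convert 0b1111110101111 (binary) → 4096 + 2048 + 1024 + 512 + 256 + 128 + 32 + 8 + 4 + 2 + 1 = 8111 (decimal)
Compare 2968 vs 8111: larger = 8111
8111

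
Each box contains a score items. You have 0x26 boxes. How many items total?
Convert a score (colloquial) → 20 (decimal)
Convert 0x26 (hexadecimal) → 2×16 + 6 = 38 (decimal)
Compute 20 × 38 = 760
760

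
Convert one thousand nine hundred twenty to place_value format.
Convert one thousand nine hundred twenty (English words) → 1×1000 + 9×100 + 20 = 1920 (decimal)
Convert 1920 (decimal) → 1920 = 1×1000 + 9×100 + 2×10 → 1 thousand, 9 hundreds, 2 tens (place-value notation)
1 thousand, 9 hundreds, 2 tens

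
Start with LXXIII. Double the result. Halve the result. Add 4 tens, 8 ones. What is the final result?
Convert LXXIII (Roman numeral) → 50 + 10 + 10 + 1 + 1 + 1 = 73 (decimal)
Start: 73
73 × 2 = 146
146 ÷ 2 = 73
Convert 4 tens, 8 ones (place-value notation) → 4×10 + 8 = 48 (decimal)
73 + 48 = 121
121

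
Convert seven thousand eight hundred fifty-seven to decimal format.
Convert seven thousand eight hundred fifty-seven (English words) → 7×1000 + 8×100 + 57 = 7857 (decimal)
7857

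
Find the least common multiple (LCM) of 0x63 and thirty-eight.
Convert 0x63 (hexadecimal) → 6×16 + 3 = 99 (decimal)
Convert thirty-eight (English words) → 38 (decimal)
Compute lcm(99, 38) = 3762
3762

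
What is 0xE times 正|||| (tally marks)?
Convert 0xE (hexadecimal) → 14 (decimal)
Convert 正|||| (tally marks) → 5 + 4 = 9 (decimal)
Compute 14 × 9 = 126
126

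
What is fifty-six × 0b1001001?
Convert fifty-six (English words) → 56 (decimal)
Convert 0b1001001 (binary) → 64 + 8 + 1 = 73 (decimal)
Compute 56 × 73 = 4088
4088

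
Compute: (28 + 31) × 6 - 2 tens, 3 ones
Convert 2 tens, 3 ones (place-value notation) → 2×10 + 3 = 23 (decimal)
Expression in decimal: (28 + 31) × 6 - 23
Parentheses first: 28 + 31 = 59
Multiply: 59 × 6 = 354
Subtract: 354 - 23 = 331
331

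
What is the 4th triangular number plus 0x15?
The 4th triangular number = 4×5/2 = 10
Convert 0x15 (hexadecimal) → 1×16 + 5 = 21 (decimal)
Compute 10 + 21 = 31
31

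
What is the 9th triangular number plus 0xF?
The 9th triangular number = 9×10/2 = 45
Convert 0xF (hexadecimal) → 15 (decimal)
Compute 45 + 15 = 60
60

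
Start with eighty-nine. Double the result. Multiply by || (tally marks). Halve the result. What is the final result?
Convert eighty-nine (English words) → 89 (decimal)
Start: 89
89 × 2 = 178
Convert || (tally marks) → 2 (decimal)
178 × 2 = 356
356 ÷ 2 = 178
178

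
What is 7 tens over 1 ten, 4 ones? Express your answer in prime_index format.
Convert 7 tens (place-value notation) → 7×10 = 70 (decimal)
Convert 1 ten, 4 ones (place-value notation) → 1×10 + 4 = 14 (decimal)
Compute 70 ÷ 14 = 5
Convert 5 (decimal) → the 3rd prime (prime index)
the 3rd prime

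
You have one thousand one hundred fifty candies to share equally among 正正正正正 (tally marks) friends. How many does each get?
Convert one thousand one hundred fifty (English words) → 1×1000 + 1×100 + 50 = 1150 (decimal)
Convert 正正正正正 (tally marks) → 5 + 5 + 5 + 5 + 5 = 25 (decimal)
Compute 1150 ÷ 25 = 46
46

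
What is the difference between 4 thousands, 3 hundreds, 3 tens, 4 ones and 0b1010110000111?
Convert 4 thousands, 3 hundreds, 3 tens, 4 ones (place-value notation) → 4×1000 + 3×100 + 3×10 + 4 = 4334 (decimal)
Convert 0b1010110000111 (binary) → 4096 + 1024 + 256 + 128 + 4 + 2 + 1 = 5511 (decimal)
Difference: |4334 - 5511| = 1177
1177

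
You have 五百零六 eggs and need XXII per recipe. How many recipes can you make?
Convert 五百零六 (Chinese numeral) → 5×100 + 6 = 506 (decimal)
Convert XXII (Roman numeral) → 10 + 10 + 1 + 1 = 22 (decimal)
Compute 506 ÷ 22 = 23
23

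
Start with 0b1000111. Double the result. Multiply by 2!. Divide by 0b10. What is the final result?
Convert 0b1000111 (binary) → 64 + 4 + 2 + 1 = 71 (decimal)
Start: 71
71 × 2 = 142
Convert 2! (factorial) → 2 (decimal)
142 × 2 = 284
Convert 0b10 (binary) → 2 (decimal)
284 ÷ 2 = 142
142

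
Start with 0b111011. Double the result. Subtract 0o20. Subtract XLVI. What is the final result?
Convert 0b111011 (binary) → 32 + 16 + 8 + 2 + 1 = 59 (decimal)
Start: 59
59 × 2 = 118
Convert 0o20 (octal) → 2×8 = 16 (decimal)
118 - 16 = 102
Convert XLVI (Roman numeral) → 40 + 5 + 1 = 46 (decimal)
102 - 46 = 56
56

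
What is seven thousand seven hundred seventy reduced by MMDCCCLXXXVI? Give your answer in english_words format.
Convert seven thousand seven hundred seventy (English words) → 7×1000 + 7×100 + 70 = 7770 (decimal)
Convert MMDCCCLXXXVI (Roman numeral) → 1000 + 1000 + 500 + 100 + 100 + 100 + 50 + 10 + 10 + 10 + 5 + 1 = 2886 (decimal)
Compute 7770 - 2886 = 4884
Convert 4884 (decimal) → 4884 = 4×1000 + 8×100 + 84 → four thousand eight hundred eighty-four (English words)
four thousand eight hundred eighty-four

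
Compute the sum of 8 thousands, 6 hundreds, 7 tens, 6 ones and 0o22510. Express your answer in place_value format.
Convert 8 thousands, 6 hundreds, 7 tens, 6 ones (place-value notation) → 8×1000 + 6×100 + 7×10 + 6 = 8676 (decimal)
Convert 0o22510 (octal) → 2×4096 + 2×512 + 5×64 + 1×8 = 9544 (decimal)
Compute 8676 + 9544 = 18220
Convert 18220 (decimal) → 18220 = 18×1000 + 2×100 + 2×10 → 18 thousands, 2 hundreds, 2 tens (place-value notation)
18 thousands, 2 hundreds, 2 tens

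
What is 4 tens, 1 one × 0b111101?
Convert 4 tens, 1 one (place-value notation) → 4×10 + 1 = 41 (decimal)
Convert 0b111101 (binary) → 32 + 16 + 8 + 4 + 1 = 61 (decimal)
Compute 41 × 61 = 2501
2501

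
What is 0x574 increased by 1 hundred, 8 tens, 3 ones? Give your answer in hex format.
Convert 0x574 (hexadecimal) → 5×256 + 7×16 + 4 = 1396 (decimal)
Convert 1 hundred, 8 tens, 3 ones (place-value notation) → 1×100 + 8×10 + 3 = 183 (decimal)
Compute 1396 + 183 = 1579
Convert 1579 (decimal) → 1579 = 6×256 + 2×16 + 11 → 0x62B (hexadecimal)
0x62B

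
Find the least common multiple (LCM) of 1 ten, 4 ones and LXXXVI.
Convert 1 ten, 4 ones (place-value notation) → 1×10 + 4 = 14 (decimal)
Convert LXXXVI (Roman numeral) → 50 + 10 + 10 + 10 + 5 + 1 = 86 (decimal)
Compute lcm(14, 86) = 602
602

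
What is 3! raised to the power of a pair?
Convert 3! (factorial) → 6 (decimal)
Convert a pair (colloquial) → 2 (decimal)
Compute 6 ^ 2 = 36
36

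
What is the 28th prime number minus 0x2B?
The 28th prime number = 107
Convert 0x2B (hexadecimal) → 2×16 + 11 = 43 (decimal)
Compute 107 - 43 = 64
64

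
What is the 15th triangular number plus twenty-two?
The 15th triangular number = 15×16/2 = 120
Convert twenty-two (English words) → 22 (decimal)
Compute 120 + 22 = 142
142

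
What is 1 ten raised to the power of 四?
Convert 1 ten (place-value notation) → 1×10 = 10 (decimal)
Convert 四 (Chinese numeral) → 4 (decimal)
Compute 10 ^ 4 = 10000
10000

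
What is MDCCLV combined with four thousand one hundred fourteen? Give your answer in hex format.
Convert MDCCLV (Roman numeral) → 1000 + 500 + 100 + 100 + 50 + 5 = 1755 (decimal)
Convert four thousand one hundred fourteen (English words) → 4×1000 + 1×100 + 14 = 4114 (decimal)
Compute 1755 + 4114 = 5869
Convert 5869 (decimal) → 5869 = 1×4096 + 6×256 + 14×16 + 13 → 0x16ED (hexadecimal)
0x16ED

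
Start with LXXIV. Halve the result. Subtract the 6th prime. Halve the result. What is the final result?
Convert LXXIV (Roman numeral) → 50 + 10 + 10 + 4 = 74 (decimal)
Start: 74
74 ÷ 2 = 37
Convert the 6th prime (prime index) → 13 (decimal)
37 - 13 = 24
24 ÷ 2 = 12
12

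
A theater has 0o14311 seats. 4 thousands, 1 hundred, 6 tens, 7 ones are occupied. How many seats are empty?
Convert 0o14311 (octal) → 1×4096 + 4×512 + 3×64 + 1×8 + 1 = 6345 (decimal)
Convert 4 thousands, 1 hundred, 6 tens, 7 ones (place-value notation) → 4×1000 + 1×100 + 6×10 + 7 = 4167 (decimal)
Compute 6345 - 4167 = 2178
2178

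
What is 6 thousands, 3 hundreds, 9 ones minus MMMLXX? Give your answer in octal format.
Convert 6 thousands, 3 hundreds, 9 ones (place-value notation) → 6×1000 + 3×100 + 9 = 6309 (decimal)
Convert MMMLXX (Roman numeral) → 1000 + 1000 + 1000 + 50 + 10 + 10 = 3070 (decimal)
Compute 6309 - 3070 = 3239
Convert 3239 (decimal) → 3239 = 6×512 + 2×64 + 4×8 + 7 → 0o6247 (octal)
0o6247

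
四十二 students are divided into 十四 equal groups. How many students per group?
Convert 四十二 (Chinese numeral) → 4×10 + 2 = 42 (decimal)
Convert 十四 (Chinese numeral) → 1×10 + 4 = 14 (decimal)
Compute 42 ÷ 14 = 3
3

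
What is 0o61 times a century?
Convert 0o61 (octal) → 6×8 + 1 = 49 (decimal)
Convert a century (colloquial) → 100 (decimal)
Compute 49 × 100 = 4900
4900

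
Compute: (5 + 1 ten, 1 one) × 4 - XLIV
Convert 1 ten, 1 one (place-value notation) → 1×10 + 1 = 11 (decimal)
Convert XLIV (Roman numeral) → 40 + 4 = 44 (decimal)
Expression in decimal: (5 + 11) × 4 - 44
Parentheses first: 5 + 11 = 16
Multiply: 16 × 4 = 64
Subtract: 64 - 44 = 20
20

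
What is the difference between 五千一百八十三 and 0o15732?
Convert 五千一百八十三 (Chinese numeral) → 5×1000 + 1×100 + 8×10 + 3 = 5183 (decimal)
Convert 0o15732 (octal) → 1×4096 + 5×512 + 7×64 + 3×8 + 2 = 7130 (decimal)
Difference: |5183 - 7130| = 1947
1947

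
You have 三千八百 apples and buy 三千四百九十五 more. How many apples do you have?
Convert 三千八百 (Chinese numeral) → 3×1000 + 8×100 = 3800 (decimal)
Convert 三千四百九十五 (Chinese numeral) → 3×1000 + 4×100 + 9×10 + 5 = 3495 (decimal)
Compute 3800 + 3495 = 7295
7295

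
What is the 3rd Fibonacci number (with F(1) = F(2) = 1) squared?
The 3rd Fibonacci number (with F(1) = F(2) = 1): 1, 1, 2 → 2
Compute 2² = 2 × 2 = 4
4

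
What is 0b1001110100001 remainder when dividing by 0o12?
Convert 0b1001110100001 (binary) → 4096 + 512 + 256 + 128 + 32 + 1 = 5025 (decimal)
Convert 0o12 (octal) → 1×8 + 2 = 10 (decimal)
Compute 5025 mod 10 = 5
5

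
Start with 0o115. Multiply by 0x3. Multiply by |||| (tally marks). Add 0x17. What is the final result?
Convert 0o115 (octal) → 1×64 + 1×8 + 5 = 77 (decimal)
Start: 77
Convert 0x3 (hexadecimal) → 3 (decimal)
77 × 3 = 231
Convert |||| (tally marks) → 4 (decimal)
231 × 4 = 924
Convert 0x17 (hexadecimal) → 1×16 + 7 = 23 (decimal)
924 + 23 = 947
947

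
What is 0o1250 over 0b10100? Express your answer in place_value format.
Convert 0o1250 (octal) → 1×512 + 2×64 + 5×8 = 680 (decimal)
Convert 0b10100 (binary) → 16 + 4 = 20 (decimal)
Compute 680 ÷ 20 = 34
Convert 34 (decimal) → 34 = 3×10 + 4 → 3 tens, 4 ones (place-value notation)
3 tens, 4 ones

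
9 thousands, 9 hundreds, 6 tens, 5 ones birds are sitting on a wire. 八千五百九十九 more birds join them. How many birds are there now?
Convert 9 thousands, 9 hundreds, 6 tens, 5 ones (place-value notation) → 9×1000 + 9×100 + 6×10 + 5 = 9965 (decimal)
Convert 八千五百九十九 (Chinese numeral) → 8×1000 + 5×100 + 9×10 + 9 = 8599 (decimal)
Compute 9965 + 8599 = 18564
18564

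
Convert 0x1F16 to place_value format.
Convert 0x1F16 (hexadecimal) → 1×4096 + 15×256 + 1×16 + 6 = 7958 (decimal)
Convert 7958 (decimal) → 7958 = 7×1000 + 9×100 + 5×10 + 8 → 7 thousands, 9 hundreds, 5 tens, 8 ones (place-value notation)
7 thousands, 9 hundreds, 5 tens, 8 ones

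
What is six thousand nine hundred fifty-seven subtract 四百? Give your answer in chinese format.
Convert six thousand nine hundred fifty-seven (English words) → 6×1000 + 9×100 + 57 = 6957 (decimal)
Convert 四百 (Chinese numeral) → 4×100 = 400 (decimal)
Compute 6957 - 400 = 6557
Convert 6557 (decimal) → 6557 = 6×1000 + 5×100 + 5×10 + 7 → 六千五百五十七 (Chinese numeral)
六千五百五十七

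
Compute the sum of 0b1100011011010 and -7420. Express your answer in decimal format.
Convert 0b1100011011010 (binary) → 4096 + 2048 + 128 + 64 + 16 + 8 + 2 = 6362 (decimal)
Compute 6362 + -7420 = -1058
-1058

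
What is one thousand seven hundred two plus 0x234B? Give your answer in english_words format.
Convert one thousand seven hundred two (English words) → 1×1000 + 7×100 + 2 = 1702 (decimal)
Convert 0x234B (hexadecimal) → 2×4096 + 3×256 + 4×16 + 11 = 9035 (decimal)
Compute 1702 + 9035 = 10737
Convert 10737 (decimal) → 10737 = 10×1000 + 7×100 + 37 → ten thousand seven hundred thirty-seven (English words)
ten thousand seven hundred thirty-seven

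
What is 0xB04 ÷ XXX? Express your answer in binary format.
Convert 0xB04 (hexadecimal) → 11×256 + 4 = 2820 (decimal)
Convert XXX (Roman numeral) → 10 + 10 + 10 = 30 (decimal)
Compute 2820 ÷ 30 = 94
Convert 94 (decimal) → 94 = 64 + 16 + 8 + 4 + 2 → 0b1011110 (binary)
0b1011110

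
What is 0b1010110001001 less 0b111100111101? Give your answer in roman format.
Convert 0b1010110001001 (binary) → 4096 + 1024 + 256 + 128 + 8 + 1 = 5513 (decimal)
Convert 0b111100111101 (binary) → 2048 + 1024 + 512 + 256 + 32 + 16 + 8 + 4 + 1 = 3901 (decimal)
Compute 5513 - 3901 = 1612
Convert 1612 (decimal) → 1612 = 1000 + 500 + 100 + 10 + 1 + 1 → MDCXII (Roman numeral)
MDCXII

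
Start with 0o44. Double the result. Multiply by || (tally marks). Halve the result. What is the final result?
Convert 0o44 (octal) → 4×8 + 4 = 36 (decimal)
Start: 36
36 × 2 = 72
Convert || (tally marks) → 2 (decimal)
72 × 2 = 144
144 ÷ 2 = 72
72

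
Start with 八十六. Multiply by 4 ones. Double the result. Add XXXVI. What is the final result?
Convert 八十六 (Chinese numeral) → 8×10 + 6 = 86 (decimal)
Start: 86
Convert 4 ones (place-value notation) → 4 (decimal)
86 × 4 = 344
344 × 2 = 688
Convert XXXVI (Roman numeral) → 10 + 10 + 10 + 5 + 1 = 36 (decimal)
688 + 36 = 724
724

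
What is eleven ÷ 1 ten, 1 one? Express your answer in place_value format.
Convert eleven (English words) → 11 (decimal)
Convert 1 ten, 1 one (place-value notation) → 1×10 + 1 = 11 (decimal)
Compute 11 ÷ 11 = 1
Convert 1 (decimal) → 1 one (place-value notation)
1 one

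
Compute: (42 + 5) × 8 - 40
Parentheses first: 42 + 5 = 47
Multiply: 47 × 8 = 376
Subtract: 376 - 40 = 336
336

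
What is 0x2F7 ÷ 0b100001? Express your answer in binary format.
Convert 0x2F7 (hexadecimal) → 2×256 + 15×16 + 7 = 759 (decimal)
Convert 0b100001 (binary) → 32 + 1 = 33 (decimal)
Compute 759 ÷ 33 = 23
Convert 23 (decimal) → 23 = 16 + 4 + 2 + 1 → 0b10111 (binary)
0b10111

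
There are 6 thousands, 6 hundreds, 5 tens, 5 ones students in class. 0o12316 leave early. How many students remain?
Convert 6 thousands, 6 hundreds, 5 tens, 5 ones (place-value notation) → 6×1000 + 6×100 + 5×10 + 5 = 6655 (decimal)
Convert 0o12316 (octal) → 1×4096 + 2×512 + 3×64 + 1×8 + 6 = 5326 (decimal)
Compute 6655 - 5326 = 1329
1329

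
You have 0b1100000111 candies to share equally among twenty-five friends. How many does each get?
Convert 0b1100000111 (binary) → 512 + 256 + 4 + 2 + 1 = 775 (decimal)
Convert twenty-five (English words) → 25 (decimal)
Compute 775 ÷ 25 = 31
31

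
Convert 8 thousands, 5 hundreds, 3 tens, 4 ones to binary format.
Convert 8 thousands, 5 hundreds, 3 tens, 4 ones (place-value notation) → 8×1000 + 5×100 + 3×10 + 4 = 8534 (decimal)
Convert 8534 (decimal) → 8534 = 8192 + 256 + 64 + 16 + 4 + 2 → 0b10000101010110 (binary)
0b10000101010110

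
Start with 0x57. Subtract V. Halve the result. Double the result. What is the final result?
Convert 0x57 (hexadecimal) → 5×16 + 7 = 87 (decimal)
Start: 87
Convert V (Roman numeral) → 5 (decimal)
87 - 5 = 82
82 ÷ 2 = 41
41 × 2 = 82
82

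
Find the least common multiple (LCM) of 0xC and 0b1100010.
Convert 0xC (hexadecimal) → 12 (decimal)
Convert 0b1100010 (binary) → 64 + 32 + 2 = 98 (decimal)
Compute lcm(12, 98) = 588
588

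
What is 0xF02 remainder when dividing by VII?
Convert 0xF02 (hexadecimal) → 15×256 + 2 = 3842 (decimal)
Convert VII (Roman numeral) → 5 + 1 + 1 = 7 (decimal)
Compute 3842 mod 7 = 6
6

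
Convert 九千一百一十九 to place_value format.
Convert 九千一百一十九 (Chinese numeral) → 9×1000 + 1×100 + 1×10 + 9 = 9119 (decimal)
Convert 9119 (decimal) → 9119 = 9×1000 + 1×100 + 1×10 + 9 → 9 thousands, 1 hundred, 1 ten, 9 ones (place-value notation)
9 thousands, 1 hundred, 1 ten, 9 ones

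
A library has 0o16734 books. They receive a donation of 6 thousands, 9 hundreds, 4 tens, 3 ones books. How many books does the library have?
Convert 0o16734 (octal) → 1×4096 + 6×512 + 7×64 + 3×8 + 4 = 7644 (decimal)
Convert 6 thousands, 9 hundreds, 4 tens, 3 ones (place-value notation) → 6×1000 + 9×100 + 4×10 + 3 = 6943 (decimal)
Compute 7644 + 6943 = 14587
14587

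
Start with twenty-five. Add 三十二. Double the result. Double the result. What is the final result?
Convert twenty-five (English words) → 25 (decimal)
Start: 25
Convert 三十二 (Chinese numeral) → 3×10 + 2 = 32 (decimal)
25 + 32 = 57
57 × 2 = 114
114 × 2 = 228
228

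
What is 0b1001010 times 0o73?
Convert 0b1001010 (binary) → 64 + 8 + 2 = 74 (decimal)
Convert 0o73 (octal) → 7×8 + 3 = 59 (decimal)
Compute 74 × 59 = 4366
4366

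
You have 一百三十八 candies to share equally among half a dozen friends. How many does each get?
Convert 一百三十八 (Chinese numeral) → 1×100 + 3×10 + 8 = 138 (decimal)
Convert half a dozen (colloquial) → 6 (decimal)
Compute 138 ÷ 6 = 23
23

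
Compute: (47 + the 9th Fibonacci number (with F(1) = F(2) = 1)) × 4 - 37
Convert the 9th Fibonacci number (with F(1) = F(2) = 1) (Fibonacci index) → 1, 1, 2, 3, 5, 8, 13, 21, 34 → 34 (decimal)
Expression in decimal: (47 + 34) × 4 - 37
Parentheses first: 47 + 34 = 81
Multiply: 81 × 4 = 324
Subtract: 324 - 37 = 287
287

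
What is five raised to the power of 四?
Convert five (English words) → 5 (decimal)
Convert 四 (Chinese numeral) → 4 (decimal)
Compute 5 ^ 4 = 625
625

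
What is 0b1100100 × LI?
Convert 0b1100100 (binary) → 64 + 32 + 4 = 100 (decimal)
Convert LI (Roman numeral) → 50 + 1 = 51 (decimal)
Compute 100 × 51 = 5100
5100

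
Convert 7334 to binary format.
Convert 7334 (decimal) → 7334 = 4096 + 2048 + 1024 + 128 + 32 + 4 + 2 → 0b1110010100110 (binary)
0b1110010100110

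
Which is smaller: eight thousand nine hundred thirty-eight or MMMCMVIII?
Convert eight thousand nine hundred thirty-eight (English words) → 8×1000 + 9×100 + 38 = 8938 (decimal)
Convert MMMCMVIII (Roman numeral) → 1000 + 1000 + 1000 + 900 + 5 + 1 + 1 + 1 = 3908 (decimal)
Compare 8938 vs 3908: smaller = 3908
3908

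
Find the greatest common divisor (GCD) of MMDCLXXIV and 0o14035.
Convert MMDCLXXIV (Roman numeral) → 1000 + 1000 + 500 + 100 + 50 + 10 + 10 + 4 = 2674 (decimal)
Convert 0o14035 (octal) → 1×4096 + 4×512 + 3×8 + 5 = 6173 (decimal)
Compute gcd(2674, 6173) = 1
1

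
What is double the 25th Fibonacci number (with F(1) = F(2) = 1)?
The 25th Fibonacci number (with F(1) = F(2) = 1) = 75025
Compute 75025 × 2 = 150050
150050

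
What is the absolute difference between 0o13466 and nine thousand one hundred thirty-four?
Convert 0o13466 (octal) → 1×4096 + 3×512 + 4×64 + 6×8 + 6 = 5942 (decimal)
Convert nine thousand one hundred thirty-four (English words) → 9×1000 + 1×100 + 34 = 9134 (decimal)
Compute |5942 - 9134| = 3192
3192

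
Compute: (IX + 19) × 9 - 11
Convert IX (Roman numeral) → 9 (decimal)
Expression in decimal: (9 + 19) × 9 - 11
Parentheses first: 9 + 19 = 28
Multiply: 28 × 9 = 252
Subtract: 252 - 11 = 241
241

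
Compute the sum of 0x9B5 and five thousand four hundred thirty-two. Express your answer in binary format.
Convert 0x9B5 (hexadecimal) → 9×256 + 11×16 + 5 = 2485 (decimal)
Convert five thousand four hundred thirty-two (English words) → 5×1000 + 4×100 + 32 = 5432 (decimal)
Compute 2485 + 5432 = 7917
Convert 7917 (decimal) → 7917 = 4096 + 2048 + 1024 + 512 + 128 + 64 + 32 + 8 + 4 + 1 → 0b1111011101101 (binary)
0b1111011101101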